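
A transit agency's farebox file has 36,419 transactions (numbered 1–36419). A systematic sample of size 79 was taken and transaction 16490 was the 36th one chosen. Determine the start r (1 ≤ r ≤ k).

k = 36419/79 = 461
r = 16490 − (36−1)×461 = 16490 − 16135 = 355

355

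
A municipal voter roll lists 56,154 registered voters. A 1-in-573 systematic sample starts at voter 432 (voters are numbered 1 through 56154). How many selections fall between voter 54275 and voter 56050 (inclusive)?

k = 573
First selection ≥ 54275: 432 + ⌈(54275−432)/573⌉·573 = 432 + 94×573 = 54294
Last selection ≤ 56050: 432 + ⌊(56050−432)/573⌋·573 = 432 + 97×573 = 56013
Count = 97 − 94 + 1 = 4

4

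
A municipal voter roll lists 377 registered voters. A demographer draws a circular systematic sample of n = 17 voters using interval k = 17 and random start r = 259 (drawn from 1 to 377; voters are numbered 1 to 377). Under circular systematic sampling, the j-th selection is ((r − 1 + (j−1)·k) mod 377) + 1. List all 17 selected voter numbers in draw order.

Selection 1: 259
Selection 2: 259 + 17 = 276
Selection 3: 276 + 17 = 293
Selection 4: 293 + 17 = 310
Selection 5: 310 + 17 = 327
Selection 6: 327 + 17 = 344
Selection 7: 344 + 17 = 361
Selection 8: 361 + 17 = 378 → 378 − 377 = 1
Selection 9: 1 + 17 = 18
Selection 10: 18 + 17 = 35
Selection 11: 35 + 17 = 52
Selection 12: 52 + 17 = 69
Selection 13: 69 + 17 = 86
Selection 14: 86 + 17 = 103
Selection 15: 103 + 17 = 120
Selection 16: 120 + 17 = 137
Selection 17: 137 + 17 = 154

259, 276, 293, 310, 327, 344, 361, 1, 18, 35, 52, 69, 86, 103, 120, 137, 154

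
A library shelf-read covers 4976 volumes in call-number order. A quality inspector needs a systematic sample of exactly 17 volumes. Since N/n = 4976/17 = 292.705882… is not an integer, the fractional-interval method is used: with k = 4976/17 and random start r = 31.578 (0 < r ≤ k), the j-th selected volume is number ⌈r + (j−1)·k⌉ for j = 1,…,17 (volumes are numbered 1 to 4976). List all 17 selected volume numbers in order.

32, 325, 617, 910, 1203, 1496, 1788, 2081, 2374, 2666, 2959, 3252, 3545, 3837, 4130, 4423, 4715

j=1: r + 0k = 31.578 → ⌈·⌉ = 32
j=2: r + 1k = 324.283882… → ⌈·⌉ = 325
j=3: r + 2k = 616.989764… → ⌈·⌉ = 617
j=4: r + 3k = 909.695647… → ⌈·⌉ = 910
j=5: r + 4k = 1202.401529… → ⌈·⌉ = 1203
j=6: r + 5k = 1495.107411… → ⌈·⌉ = 1496
j=7: r + 6k = 1787.813294… → ⌈·⌉ = 1788
j=8: r + 7k = 2080.519176… → ⌈·⌉ = 2081
j=9: r + 8k = 2373.225058… → ⌈·⌉ = 2374
j=10: r + 9k = 2665.930941… → ⌈·⌉ = 2666
j=11: r + 10k = 2958.636823… → ⌈·⌉ = 2959
j=12: r + 11k = 3251.342705… → ⌈·⌉ = 3252
j=13: r + 12k = 3544.048588… → ⌈·⌉ = 3545
j=14: r + 13k = 3836.754470… → ⌈·⌉ = 3837
j=15: r + 14k = 4129.460352… → ⌈·⌉ = 4130
j=16: r + 15k = 4422.166235… → ⌈·⌉ = 4423
j=17: r + 16k = 4714.872117… → ⌈·⌉ = 4715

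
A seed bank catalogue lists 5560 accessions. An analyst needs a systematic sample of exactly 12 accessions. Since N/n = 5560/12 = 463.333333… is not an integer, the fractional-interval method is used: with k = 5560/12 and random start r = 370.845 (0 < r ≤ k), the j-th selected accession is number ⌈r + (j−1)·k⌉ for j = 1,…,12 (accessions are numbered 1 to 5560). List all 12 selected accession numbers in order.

j=1: r + 0k = 370.845 → ⌈·⌉ = 371
j=2: r + 1k = 834.178333… → ⌈·⌉ = 835
j=3: r + 2k = 1297.511666… → ⌈·⌉ = 1298
j=4: r + 3k = 1760.845 → ⌈·⌉ = 1761
j=5: r + 4k = 2224.178333… → ⌈·⌉ = 2225
j=6: r + 5k = 2687.511666… → ⌈·⌉ = 2688
j=7: r + 6k = 3150.845 → ⌈·⌉ = 3151
j=8: r + 7k = 3614.178333… → ⌈·⌉ = 3615
j=9: r + 8k = 4077.511666… → ⌈·⌉ = 4078
j=10: r + 9k = 4540.845 → ⌈·⌉ = 4541
j=11: r + 10k = 5004.178333… → ⌈·⌉ = 5005
j=12: r + 11k = 5467.511666… → ⌈·⌉ = 5468

371, 835, 1298, 1761, 2225, 2688, 3151, 3615, 4078, 4541, 5005, 5468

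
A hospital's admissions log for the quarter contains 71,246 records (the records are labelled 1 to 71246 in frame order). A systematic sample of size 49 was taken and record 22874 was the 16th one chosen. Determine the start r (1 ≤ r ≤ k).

1064

k = 71246/49 = 1454
r = 22874 − (16−1)×1454 = 22874 − 21810 = 1064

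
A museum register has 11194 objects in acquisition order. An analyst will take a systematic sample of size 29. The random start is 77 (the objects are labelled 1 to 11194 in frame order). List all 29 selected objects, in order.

k = N/n = 11194/29 = 386
object 1: 77
object 2: 77 + 386 = 463
object 3: 463 + 386 = 849
object 4: 849 + 386 = 1235
object 5: 1235 + 386 = 1621
object 6: 1621 + 386 = 2007
object 7: 2007 + 386 = 2393
object 8: 2393 + 386 = 2779
object 9: 2779 + 386 = 3165
object 10: 3165 + 386 = 3551
object 11: 3551 + 386 = 3937
object 12: 3937 + 386 = 4323
object 13: 4323 + 386 = 4709
object 14: 4709 + 386 = 5095
object 15: 5095 + 386 = 5481
object 16: 5481 + 386 = 5867
object 17: 5867 + 386 = 6253
object 18: 6253 + 386 = 6639
object 19: 6639 + 386 = 7025
object 20: 7025 + 386 = 7411
object 21: 7411 + 386 = 7797
object 22: 7797 + 386 = 8183
object 23: 8183 + 386 = 8569
object 24: 8569 + 386 = 8955
object 25: 8955 + 386 = 9341
object 26: 9341 + 386 = 9727
object 27: 9727 + 386 = 10113
object 28: 10113 + 386 = 10499
object 29: 10499 + 386 = 10885

77, 463, 849, 1235, 1621, 2007, 2393, 2779, 3165, 3551, 3937, 4323, 4709, 5095, 5481, 5867, 6253, 6639, 7025, 7411, 7797, 8183, 8569, 8955, 9341, 9727, 10113, 10499, 10885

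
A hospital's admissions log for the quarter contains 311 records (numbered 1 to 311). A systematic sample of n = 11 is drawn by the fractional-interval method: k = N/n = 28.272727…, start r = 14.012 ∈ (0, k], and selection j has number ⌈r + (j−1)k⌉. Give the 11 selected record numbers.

j=1: r + 0k = 14.012 → ⌈·⌉ = 15
j=2: r + 1k = 42.284727… → ⌈·⌉ = 43
j=3: r + 2k = 70.557454… → ⌈·⌉ = 71
j=4: r + 3k = 98.830181… → ⌈·⌉ = 99
j=5: r + 4k = 127.102909… → ⌈·⌉ = 128
j=6: r + 5k = 155.375636… → ⌈·⌉ = 156
j=7: r + 6k = 183.648363… → ⌈·⌉ = 184
j=8: r + 7k = 211.921090… → ⌈·⌉ = 212
j=9: r + 8k = 240.193818… → ⌈·⌉ = 241
j=10: r + 9k = 268.466545… → ⌈·⌉ = 269
j=11: r + 10k = 296.739272… → ⌈·⌉ = 297

15, 43, 71, 99, 128, 156, 184, 212, 241, 269, 297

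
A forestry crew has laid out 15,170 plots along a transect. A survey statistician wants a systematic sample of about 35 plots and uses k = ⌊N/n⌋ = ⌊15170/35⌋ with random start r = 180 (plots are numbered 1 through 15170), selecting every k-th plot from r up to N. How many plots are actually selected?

k = ⌊15170/35⌋ = 433
Achieved size = ⌊(15170 − 180)/433⌋ + 1 = ⌊14990/433⌋ + 1 = 34 + 1 = 35
(last selection: 180 + 34×433 = 14902 ≤ 15170; next would be 15335 > 15170)

35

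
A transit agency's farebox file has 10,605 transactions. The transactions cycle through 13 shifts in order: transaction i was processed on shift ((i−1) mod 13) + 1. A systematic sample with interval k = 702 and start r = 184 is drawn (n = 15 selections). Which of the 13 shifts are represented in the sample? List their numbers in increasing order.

2

Consecutive selections differ by k = 702, so their shift numbers differ by 702 mod 13 = 0.
gcd(702, 13) = 13, so the sample visits 13/13 = 1 distinct residues mod 13.
Start 184 is shift 2; the shifts hit are 2.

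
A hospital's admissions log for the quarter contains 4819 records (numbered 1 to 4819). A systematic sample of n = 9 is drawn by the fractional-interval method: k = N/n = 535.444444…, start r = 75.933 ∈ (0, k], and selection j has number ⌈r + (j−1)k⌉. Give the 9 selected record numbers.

j=1: r + 0k = 75.933 → ⌈·⌉ = 76
j=2: r + 1k = 611.377444… → ⌈·⌉ = 612
j=3: r + 2k = 1146.821888… → ⌈·⌉ = 1147
j=4: r + 3k = 1682.266333… → ⌈·⌉ = 1683
j=5: r + 4k = 2217.710777… → ⌈·⌉ = 2218
j=6: r + 5k = 2753.155222… → ⌈·⌉ = 2754
j=7: r + 6k = 3288.599666… → ⌈·⌉ = 3289
j=8: r + 7k = 3824.044111… → ⌈·⌉ = 3825
j=9: r + 8k = 4359.488555… → ⌈·⌉ = 4360

76, 612, 1147, 1683, 2218, 2754, 3289, 3825, 4360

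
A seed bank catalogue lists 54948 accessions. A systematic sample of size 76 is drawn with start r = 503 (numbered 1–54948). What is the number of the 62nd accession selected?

44606

k = 54948/76 = 723
62nd selection = r + (62−1)·k = 503 + 61×723 = 503 + 44103 = 44606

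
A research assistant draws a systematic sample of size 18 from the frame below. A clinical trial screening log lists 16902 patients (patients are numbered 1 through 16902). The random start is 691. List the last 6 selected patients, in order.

11959, 12898, 13837, 14776, 15715, 16654

k = N/n = 16902/18 = 939
13th selection = 691 + 12×939 = 11959
14th: 11959 + 939 = 12898
15th: 12898 + 939 = 13837
16th: 13837 + 939 = 14776
17th: 14776 + 939 = 15715
18th: 15715 + 939 = 16654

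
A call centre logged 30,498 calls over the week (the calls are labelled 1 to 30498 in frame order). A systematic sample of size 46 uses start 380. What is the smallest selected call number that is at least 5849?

k = 30498/46 = 663
Steps past start: ⌈(5849 − 380)/663⌉ = ⌈5469/663⌉ = 9
Selected call: 380 + 9×663 = 6347

6347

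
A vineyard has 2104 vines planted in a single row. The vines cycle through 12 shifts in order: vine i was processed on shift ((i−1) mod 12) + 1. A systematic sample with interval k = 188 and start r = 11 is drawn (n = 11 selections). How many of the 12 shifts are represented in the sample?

Consecutive selections differ by k = 188, so their shift numbers differ by 188 mod 12 = 8.
gcd(188, 12) = 4, so the sample visits 12/4 = 3 distinct residues mod 12.
Start 11 is shift 11; the shifts hit are 3, 7, 11.

3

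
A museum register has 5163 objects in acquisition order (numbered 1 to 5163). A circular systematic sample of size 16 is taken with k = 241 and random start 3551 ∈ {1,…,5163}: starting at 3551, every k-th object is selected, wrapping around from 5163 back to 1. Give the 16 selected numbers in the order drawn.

Selection 1: 3551
Selection 2: 3551 + 241 = 3792
Selection 3: 3792 + 241 = 4033
Selection 4: 4033 + 241 = 4274
Selection 5: 4274 + 241 = 4515
Selection 6: 4515 + 241 = 4756
Selection 7: 4756 + 241 = 4997
Selection 8: 4997 + 241 = 5238 → 5238 − 5163 = 75
Selection 9: 75 + 241 = 316
Selection 10: 316 + 241 = 557
Selection 11: 557 + 241 = 798
Selection 12: 798 + 241 = 1039
Selection 13: 1039 + 241 = 1280
Selection 14: 1280 + 241 = 1521
Selection 15: 1521 + 241 = 1762
Selection 16: 1762 + 241 = 2003

3551, 3792, 4033, 4274, 4515, 4756, 4997, 75, 316, 557, 798, 1039, 1280, 1521, 1762, 2003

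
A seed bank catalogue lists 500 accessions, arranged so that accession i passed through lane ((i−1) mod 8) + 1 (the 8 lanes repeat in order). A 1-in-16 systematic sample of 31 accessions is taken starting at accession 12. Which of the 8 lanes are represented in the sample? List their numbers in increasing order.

Consecutive selections differ by k = 16, so their lane numbers differ by 16 mod 8 = 0.
gcd(16, 8) = 8, so the sample visits 8/8 = 1 distinct residues mod 8.
Start 12 is lane 4; the lanes hit are 4.

4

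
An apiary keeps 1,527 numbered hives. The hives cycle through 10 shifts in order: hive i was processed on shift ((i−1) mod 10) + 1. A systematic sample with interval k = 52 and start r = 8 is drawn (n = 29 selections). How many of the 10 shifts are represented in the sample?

5

Consecutive selections differ by k = 52, so their shift numbers differ by 52 mod 10 = 2.
gcd(52, 10) = 2, so the sample visits 10/2 = 5 distinct residues mod 10.
Start 8 is shift 8; the shifts hit are 2, 4, 6, 8, 10.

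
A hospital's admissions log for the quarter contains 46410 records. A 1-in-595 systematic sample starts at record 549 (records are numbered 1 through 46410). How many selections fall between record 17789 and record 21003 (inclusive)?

6

k = 595
First selection ≥ 17789: 549 + ⌈(17789−549)/595⌉·595 = 549 + 29×595 = 17804
Last selection ≤ 21003: 549 + ⌊(21003−549)/595⌋·595 = 549 + 34×595 = 20779
Count = 34 − 29 + 1 = 6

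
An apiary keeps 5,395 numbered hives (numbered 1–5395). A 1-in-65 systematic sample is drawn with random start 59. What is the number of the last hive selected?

k = 65
83rd selection = r + (83−1)·k = 59 + 82×65 = 59 + 5330 = 5389

5389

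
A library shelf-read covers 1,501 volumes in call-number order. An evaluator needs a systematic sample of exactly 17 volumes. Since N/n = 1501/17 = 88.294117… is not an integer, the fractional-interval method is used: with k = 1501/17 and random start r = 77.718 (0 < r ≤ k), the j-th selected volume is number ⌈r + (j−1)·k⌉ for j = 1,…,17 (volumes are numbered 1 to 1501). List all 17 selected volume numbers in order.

78, 167, 255, 343, 431, 520, 608, 696, 785, 873, 961, 1049, 1138, 1226, 1314, 1403, 1491

j=1: r + 0k = 77.718 → ⌈·⌉ = 78
j=2: r + 1k = 166.012117… → ⌈·⌉ = 167
j=3: r + 2k = 254.306235… → ⌈·⌉ = 255
j=4: r + 3k = 342.600352… → ⌈·⌉ = 343
j=5: r + 4k = 430.894470… → ⌈·⌉ = 431
j=6: r + 5k = 519.188588… → ⌈·⌉ = 520
j=7: r + 6k = 607.482705… → ⌈·⌉ = 608
j=8: r + 7k = 695.776823… → ⌈·⌉ = 696
j=9: r + 8k = 784.070941… → ⌈·⌉ = 785
j=10: r + 9k = 872.365058… → ⌈·⌉ = 873
j=11: r + 10k = 960.659176… → ⌈·⌉ = 961
j=12: r + 11k = 1048.953294… → ⌈·⌉ = 1049
j=13: r + 12k = 1137.247411… → ⌈·⌉ = 1138
j=14: r + 13k = 1225.541529… → ⌈·⌉ = 1226
j=15: r + 14k = 1313.835647… → ⌈·⌉ = 1314
j=16: r + 15k = 1402.129764… → ⌈·⌉ = 1403
j=17: r + 16k = 1490.423882… → ⌈·⌉ = 1491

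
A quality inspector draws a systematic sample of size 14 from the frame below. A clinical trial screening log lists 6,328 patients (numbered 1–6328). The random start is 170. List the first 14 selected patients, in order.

k = N/n = 6328/14 = 452
patient 1: 170
patient 2: 170 + 452 = 622
patient 3: 622 + 452 = 1074
patient 4: 1074 + 452 = 1526
patient 5: 1526 + 452 = 1978
patient 6: 1978 + 452 = 2430
patient 7: 2430 + 452 = 2882
patient 8: 2882 + 452 = 3334
patient 9: 3334 + 452 = 3786
patient 10: 3786 + 452 = 4238
patient 11: 4238 + 452 = 4690
patient 12: 4690 + 452 = 5142
patient 13: 5142 + 452 = 5594
patient 14: 5594 + 452 = 6046

170, 622, 1074, 1526, 1978, 2430, 2882, 3334, 3786, 4238, 4690, 5142, 5594, 6046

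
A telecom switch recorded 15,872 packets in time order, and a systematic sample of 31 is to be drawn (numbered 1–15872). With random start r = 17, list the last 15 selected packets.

k = N/n = 15872/31 = 512
17th selection = 17 + 16×512 = 8209
18th: 8209 + 512 = 8721
19th: 8721 + 512 = 9233
20th: 9233 + 512 = 9745
21st: 9745 + 512 = 10257
22nd: 10257 + 512 = 10769
23rd: 10769 + 512 = 11281
24th: 11281 + 512 = 11793
25th: 11793 + 512 = 12305
26th: 12305 + 512 = 12817
27th: 12817 + 512 = 13329
28th: 13329 + 512 = 13841
29th: 13841 + 512 = 14353
30th: 14353 + 512 = 14865
31st: 14865 + 512 = 15377

8209, 8721, 9233, 9745, 10257, 10769, 11281, 11793, 12305, 12817, 13329, 13841, 14353, 14865, 15377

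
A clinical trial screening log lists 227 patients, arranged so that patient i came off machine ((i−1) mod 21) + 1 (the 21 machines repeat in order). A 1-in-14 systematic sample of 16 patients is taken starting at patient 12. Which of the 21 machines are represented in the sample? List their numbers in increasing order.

Consecutive selections differ by k = 14, so their machine numbers differ by 14 mod 21 = 14.
gcd(14, 21) = 7, so the sample visits 21/7 = 3 distinct residues mod 21.
Start 12 is machine 12; the machines hit are 5, 12, 19.

5, 12, 19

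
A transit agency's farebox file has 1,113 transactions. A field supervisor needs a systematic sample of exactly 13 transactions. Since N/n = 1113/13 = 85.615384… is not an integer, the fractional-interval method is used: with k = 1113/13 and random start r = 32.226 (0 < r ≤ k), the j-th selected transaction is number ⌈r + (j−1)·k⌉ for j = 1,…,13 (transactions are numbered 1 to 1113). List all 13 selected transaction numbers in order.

33, 118, 204, 290, 375, 461, 546, 632, 718, 803, 889, 974, 1060

j=1: r + 0k = 32.226 → ⌈·⌉ = 33
j=2: r + 1k = 117.841384… → ⌈·⌉ = 118
j=3: r + 2k = 203.456769… → ⌈·⌉ = 204
j=4: r + 3k = 289.072153… → ⌈·⌉ = 290
j=5: r + 4k = 374.687538… → ⌈·⌉ = 375
j=6: r + 5k = 460.302923… → ⌈·⌉ = 461
j=7: r + 6k = 545.918307… → ⌈·⌉ = 546
j=8: r + 7k = 631.533692… → ⌈·⌉ = 632
j=9: r + 8k = 717.149076… → ⌈·⌉ = 718
j=10: r + 9k = 802.764461… → ⌈·⌉ = 803
j=11: r + 10k = 888.379846… → ⌈·⌉ = 889
j=12: r + 11k = 973.995230… → ⌈·⌉ = 974
j=13: r + 12k = 1059.610615… → ⌈·⌉ = 1060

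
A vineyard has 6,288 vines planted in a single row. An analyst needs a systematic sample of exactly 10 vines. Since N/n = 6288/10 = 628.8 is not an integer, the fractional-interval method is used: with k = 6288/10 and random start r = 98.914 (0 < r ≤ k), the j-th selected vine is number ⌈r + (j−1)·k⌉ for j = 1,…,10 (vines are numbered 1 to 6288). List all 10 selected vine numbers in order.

99, 728, 1357, 1986, 2615, 3243, 3872, 4501, 5130, 5759

j=1: r + 0k = 98.914 → ⌈·⌉ = 99
j=2: r + 1k = 727.714 → ⌈·⌉ = 728
j=3: r + 2k = 1356.514 → ⌈·⌉ = 1357
j=4: r + 3k = 1985.314 → ⌈·⌉ = 1986
j=5: r + 4k = 2614.114 → ⌈·⌉ = 2615
j=6: r + 5k = 3242.914 → ⌈·⌉ = 3243
j=7: r + 6k = 3871.714 → ⌈·⌉ = 3872
j=8: r + 7k = 4500.514 → ⌈·⌉ = 4501
j=9: r + 8k = 5129.314 → ⌈·⌉ = 5130
j=10: r + 9k = 5758.114 → ⌈·⌉ = 5759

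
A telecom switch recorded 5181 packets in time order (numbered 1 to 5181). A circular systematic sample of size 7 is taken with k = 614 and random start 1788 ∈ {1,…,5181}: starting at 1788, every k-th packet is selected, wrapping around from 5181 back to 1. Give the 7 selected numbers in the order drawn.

1788, 2402, 3016, 3630, 4244, 4858, 291

Selection 1: 1788
Selection 2: 1788 + 614 = 2402
Selection 3: 2402 + 614 = 3016
Selection 4: 3016 + 614 = 3630
Selection 5: 3630 + 614 = 4244
Selection 6: 4244 + 614 = 4858
Selection 7: 4858 + 614 = 5472 → 5472 − 5181 = 291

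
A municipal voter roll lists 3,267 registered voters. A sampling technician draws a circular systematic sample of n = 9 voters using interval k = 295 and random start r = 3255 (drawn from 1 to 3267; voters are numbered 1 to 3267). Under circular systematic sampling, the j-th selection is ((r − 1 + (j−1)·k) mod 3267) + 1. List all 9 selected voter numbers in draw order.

Selection 1: 3255
Selection 2: 3255 + 295 = 3550 → 3550 − 3267 = 283
Selection 3: 283 + 295 = 578
Selection 4: 578 + 295 = 873
Selection 5: 873 + 295 = 1168
Selection 6: 1168 + 295 = 1463
Selection 7: 1463 + 295 = 1758
Selection 8: 1758 + 295 = 2053
Selection 9: 2053 + 295 = 2348

3255, 283, 578, 873, 1168, 1463, 1758, 2053, 2348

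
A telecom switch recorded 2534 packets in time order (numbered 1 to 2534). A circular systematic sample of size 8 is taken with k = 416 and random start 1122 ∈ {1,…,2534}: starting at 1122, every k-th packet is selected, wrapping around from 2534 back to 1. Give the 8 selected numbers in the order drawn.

Selection 1: 1122
Selection 2: 1122 + 416 = 1538
Selection 3: 1538 + 416 = 1954
Selection 4: 1954 + 416 = 2370
Selection 5: 2370 + 416 = 2786 → 2786 − 2534 = 252
Selection 6: 252 + 416 = 668
Selection 7: 668 + 416 = 1084
Selection 8: 1084 + 416 = 1500

1122, 1538, 1954, 2370, 252, 668, 1084, 1500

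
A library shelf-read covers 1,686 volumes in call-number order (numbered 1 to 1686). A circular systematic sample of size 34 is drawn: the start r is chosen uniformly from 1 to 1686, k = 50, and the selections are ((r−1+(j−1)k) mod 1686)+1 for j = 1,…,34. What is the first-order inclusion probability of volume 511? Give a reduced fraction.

17/843

For each position j, as r ranges over 1…1686 the j-th selection hits every volume exactly once, so volume 511 is selected for exactly 34 of the 1686 starts.
Inclusion probability = 34/1686 = 17/843.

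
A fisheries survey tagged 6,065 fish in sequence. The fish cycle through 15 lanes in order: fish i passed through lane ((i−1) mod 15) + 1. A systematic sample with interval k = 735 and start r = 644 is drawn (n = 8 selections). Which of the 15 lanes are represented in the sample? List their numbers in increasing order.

14

Consecutive selections differ by k = 735, so their lane numbers differ by 735 mod 15 = 0.
gcd(735, 15) = 15, so the sample visits 15/15 = 1 distinct residues mod 15.
Start 644 is lane 14; the lanes hit are 14.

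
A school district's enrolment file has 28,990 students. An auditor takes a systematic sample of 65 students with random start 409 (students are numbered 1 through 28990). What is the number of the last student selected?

28953

k = 28990/65 = 446
65th selection = r + (65−1)·k = 409 + 64×446 = 409 + 28544 = 28953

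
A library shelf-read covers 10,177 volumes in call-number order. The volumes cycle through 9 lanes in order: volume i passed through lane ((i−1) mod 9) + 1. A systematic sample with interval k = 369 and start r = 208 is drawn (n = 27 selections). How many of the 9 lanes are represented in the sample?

1

Consecutive selections differ by k = 369, so their lane numbers differ by 369 mod 9 = 0.
gcd(369, 9) = 9, so the sample visits 9/9 = 1 distinct residues mod 9.
Start 208 is lane 1; the lanes hit are 1.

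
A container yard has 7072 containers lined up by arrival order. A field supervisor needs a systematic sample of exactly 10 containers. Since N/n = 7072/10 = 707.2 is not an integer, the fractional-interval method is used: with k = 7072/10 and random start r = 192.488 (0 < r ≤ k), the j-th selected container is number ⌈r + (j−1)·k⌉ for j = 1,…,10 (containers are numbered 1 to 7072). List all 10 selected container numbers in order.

193, 900, 1607, 2315, 3022, 3729, 4436, 5143, 5851, 6558

j=1: r + 0k = 192.488 → ⌈·⌉ = 193
j=2: r + 1k = 899.688 → ⌈·⌉ = 900
j=3: r + 2k = 1606.888 → ⌈·⌉ = 1607
j=4: r + 3k = 2314.088 → ⌈·⌉ = 2315
j=5: r + 4k = 3021.288 → ⌈·⌉ = 3022
j=6: r + 5k = 3728.488 → ⌈·⌉ = 3729
j=7: r + 6k = 4435.688 → ⌈·⌉ = 4436
j=8: r + 7k = 5142.888 → ⌈·⌉ = 5143
j=9: r + 8k = 5850.088 → ⌈·⌉ = 5851
j=10: r + 9k = 6557.288 → ⌈·⌉ = 6558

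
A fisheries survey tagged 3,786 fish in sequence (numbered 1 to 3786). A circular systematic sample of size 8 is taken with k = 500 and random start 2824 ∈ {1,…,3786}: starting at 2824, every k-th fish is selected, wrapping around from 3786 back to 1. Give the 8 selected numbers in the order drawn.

2824, 3324, 38, 538, 1038, 1538, 2038, 2538

Selection 1: 2824
Selection 2: 2824 + 500 = 3324
Selection 3: 3324 + 500 = 3824 → 3824 − 3786 = 38
Selection 4: 38 + 500 = 538
Selection 5: 538 + 500 = 1038
Selection 6: 1038 + 500 = 1538
Selection 7: 1538 + 500 = 2038
Selection 8: 2038 + 500 = 2538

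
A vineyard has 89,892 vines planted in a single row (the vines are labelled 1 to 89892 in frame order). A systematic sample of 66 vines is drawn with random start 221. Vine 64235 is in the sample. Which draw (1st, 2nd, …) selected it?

48

k = 89892/66 = 1362
position = (64235 − 221)/1362 + 1 = 64014/1362 + 1 = 47 + 1 = 48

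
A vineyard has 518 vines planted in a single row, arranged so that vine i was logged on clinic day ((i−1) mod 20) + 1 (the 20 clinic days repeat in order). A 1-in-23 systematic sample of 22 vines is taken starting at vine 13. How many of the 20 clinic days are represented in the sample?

20

Consecutive selections differ by k = 23, so their clinic day numbers differ by 23 mod 20 = 3.
gcd(23, 20) = 1, so the sample visits 20/1 = 20 distinct residues mod 20.
Start 13 is clinic day 13; the clinic days hit are 1, 2, 3, 4, 5, 6, 7, 8, 9, 10, 11, 12, 13, 14, 15, 16, 17, 18, 19, 20.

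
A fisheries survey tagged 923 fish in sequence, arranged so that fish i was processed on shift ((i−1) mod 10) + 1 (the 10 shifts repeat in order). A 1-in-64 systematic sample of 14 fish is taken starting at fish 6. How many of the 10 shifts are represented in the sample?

5

Consecutive selections differ by k = 64, so their shift numbers differ by 64 mod 10 = 4.
gcd(64, 10) = 2, so the sample visits 10/2 = 5 distinct residues mod 10.
Start 6 is shift 6; the shifts hit are 2, 4, 6, 8, 10.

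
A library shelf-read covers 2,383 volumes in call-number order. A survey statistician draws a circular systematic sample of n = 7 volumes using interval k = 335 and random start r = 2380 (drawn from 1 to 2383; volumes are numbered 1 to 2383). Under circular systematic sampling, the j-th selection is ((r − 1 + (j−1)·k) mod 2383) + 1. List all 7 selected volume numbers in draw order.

Selection 1: 2380
Selection 2: 2380 + 335 = 2715 → 2715 − 2383 = 332
Selection 3: 332 + 335 = 667
Selection 4: 667 + 335 = 1002
Selection 5: 1002 + 335 = 1337
Selection 6: 1337 + 335 = 1672
Selection 7: 1672 + 335 = 2007

2380, 332, 667, 1002, 1337, 1672, 2007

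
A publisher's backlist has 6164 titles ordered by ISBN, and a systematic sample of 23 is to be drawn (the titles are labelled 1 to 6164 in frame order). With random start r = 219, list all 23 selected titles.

k = N/n = 6164/23 = 268
title 1: 219
title 2: 219 + 268 = 487
title 3: 487 + 268 = 755
title 4: 755 + 268 = 1023
title 5: 1023 + 268 = 1291
title 6: 1291 + 268 = 1559
title 7: 1559 + 268 = 1827
title 8: 1827 + 268 = 2095
title 9: 2095 + 268 = 2363
title 10: 2363 + 268 = 2631
title 11: 2631 + 268 = 2899
title 12: 2899 + 268 = 3167
title 13: 3167 + 268 = 3435
title 14: 3435 + 268 = 3703
title 15: 3703 + 268 = 3971
title 16: 3971 + 268 = 4239
title 17: 4239 + 268 = 4507
title 18: 4507 + 268 = 4775
title 19: 4775 + 268 = 5043
title 20: 5043 + 268 = 5311
title 21: 5311 + 268 = 5579
title 22: 5579 + 268 = 5847
title 23: 5847 + 268 = 6115

219, 487, 755, 1023, 1291, 1559, 1827, 2095, 2363, 2631, 2899, 3167, 3435, 3703, 3971, 4239, 4507, 4775, 5043, 5311, 5579, 5847, 6115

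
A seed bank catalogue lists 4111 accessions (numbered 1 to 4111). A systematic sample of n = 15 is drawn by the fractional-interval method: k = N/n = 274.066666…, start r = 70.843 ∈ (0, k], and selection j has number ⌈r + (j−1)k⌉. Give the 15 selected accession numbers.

71, 345, 619, 894, 1168, 1442, 1716, 1990, 2264, 2538, 2812, 3086, 3360, 3634, 3908

j=1: r + 0k = 70.843 → ⌈·⌉ = 71
j=2: r + 1k = 344.909666… → ⌈·⌉ = 345
j=3: r + 2k = 618.976333… → ⌈·⌉ = 619
j=4: r + 3k = 893.043 → ⌈·⌉ = 894
j=5: r + 4k = 1167.109666… → ⌈·⌉ = 1168
j=6: r + 5k = 1441.176333… → ⌈·⌉ = 1442
j=7: r + 6k = 1715.243 → ⌈·⌉ = 1716
j=8: r + 7k = 1989.309666… → ⌈·⌉ = 1990
j=9: r + 8k = 2263.376333… → ⌈·⌉ = 2264
j=10: r + 9k = 2537.443 → ⌈·⌉ = 2538
j=11: r + 10k = 2811.509666… → ⌈·⌉ = 2812
j=12: r + 11k = 3085.576333… → ⌈·⌉ = 3086
j=13: r + 12k = 3359.643 → ⌈·⌉ = 3360
j=14: r + 13k = 3633.709666… → ⌈·⌉ = 3634
j=15: r + 14k = 3907.776333… → ⌈·⌉ = 3908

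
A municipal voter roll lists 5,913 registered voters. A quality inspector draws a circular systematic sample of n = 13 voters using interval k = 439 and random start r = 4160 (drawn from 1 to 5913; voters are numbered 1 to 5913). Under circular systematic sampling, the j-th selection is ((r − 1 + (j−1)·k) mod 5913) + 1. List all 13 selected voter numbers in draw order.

Selection 1: 4160
Selection 2: 4160 + 439 = 4599
Selection 3: 4599 + 439 = 5038
Selection 4: 5038 + 439 = 5477
Selection 5: 5477 + 439 = 5916 → 5916 − 5913 = 3
Selection 6: 3 + 439 = 442
Selection 7: 442 + 439 = 881
Selection 8: 881 + 439 = 1320
Selection 9: 1320 + 439 = 1759
Selection 10: 1759 + 439 = 2198
Selection 11: 2198 + 439 = 2637
Selection 12: 2637 + 439 = 3076
Selection 13: 3076 + 439 = 3515

4160, 4599, 5038, 5477, 3, 442, 881, 1320, 1759, 2198, 2637, 3076, 3515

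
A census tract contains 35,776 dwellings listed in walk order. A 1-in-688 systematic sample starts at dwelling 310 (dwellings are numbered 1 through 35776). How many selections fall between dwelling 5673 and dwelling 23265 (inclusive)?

k = 688
First selection ≥ 5673: 310 + ⌈(5673−310)/688⌉·688 = 310 + 8×688 = 5814
Last selection ≤ 23265: 310 + ⌊(23265−310)/688⌋·688 = 310 + 33×688 = 23014
Count = 33 − 8 + 1 = 26

26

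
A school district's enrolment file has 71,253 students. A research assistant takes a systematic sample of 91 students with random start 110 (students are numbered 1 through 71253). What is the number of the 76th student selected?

k = 71253/91 = 783
76th selection = r + (76−1)·k = 110 + 75×783 = 110 + 58725 = 58835

58835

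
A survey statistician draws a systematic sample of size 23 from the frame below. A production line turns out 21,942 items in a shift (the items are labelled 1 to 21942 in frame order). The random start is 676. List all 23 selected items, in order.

k = N/n = 21942/23 = 954
item 1: 676
item 2: 676 + 954 = 1630
item 3: 1630 + 954 = 2584
item 4: 2584 + 954 = 3538
item 5: 3538 + 954 = 4492
item 6: 4492 + 954 = 5446
item 7: 5446 + 954 = 6400
item 8: 6400 + 954 = 7354
item 9: 7354 + 954 = 8308
item 10: 8308 + 954 = 9262
item 11: 9262 + 954 = 10216
item 12: 10216 + 954 = 11170
item 13: 11170 + 954 = 12124
item 14: 12124 + 954 = 13078
item 15: 13078 + 954 = 14032
item 16: 14032 + 954 = 14986
item 17: 14986 + 954 = 15940
item 18: 15940 + 954 = 16894
item 19: 16894 + 954 = 17848
item 20: 17848 + 954 = 18802
item 21: 18802 + 954 = 19756
item 22: 19756 + 954 = 20710
item 23: 20710 + 954 = 21664

676, 1630, 2584, 3538, 4492, 5446, 6400, 7354, 8308, 9262, 10216, 11170, 12124, 13078, 14032, 14986, 15940, 16894, 17848, 18802, 19756, 20710, 21664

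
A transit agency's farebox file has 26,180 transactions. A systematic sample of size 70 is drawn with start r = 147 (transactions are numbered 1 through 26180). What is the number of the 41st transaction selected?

k = 26180/70 = 374
41st selection = r + (41−1)·k = 147 + 40×374 = 147 + 14960 = 15107

15107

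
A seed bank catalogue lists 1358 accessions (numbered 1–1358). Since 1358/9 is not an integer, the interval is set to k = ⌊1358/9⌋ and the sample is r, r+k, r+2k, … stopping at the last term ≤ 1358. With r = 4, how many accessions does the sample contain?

k = ⌊1358/9⌋ = 150
Achieved size = ⌊(1358 − 4)/150⌋ + 1 = ⌊1354/150⌋ + 1 = 9 + 1 = 10
(last selection: 4 + 9×150 = 1354 ≤ 1358; next would be 1504 > 1358)

10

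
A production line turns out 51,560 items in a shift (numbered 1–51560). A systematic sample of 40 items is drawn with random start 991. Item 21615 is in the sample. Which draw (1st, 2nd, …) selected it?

k = 51560/40 = 1289
position = (21615 − 991)/1289 + 1 = 20624/1289 + 1 = 16 + 1 = 17

17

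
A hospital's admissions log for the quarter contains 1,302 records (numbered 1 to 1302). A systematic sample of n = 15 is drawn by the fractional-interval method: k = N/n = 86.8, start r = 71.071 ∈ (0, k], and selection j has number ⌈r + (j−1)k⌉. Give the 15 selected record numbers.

72, 158, 245, 332, 419, 506, 592, 679, 766, 853, 940, 1026, 1113, 1200, 1287

j=1: r + 0k = 71.071 → ⌈·⌉ = 72
j=2: r + 1k = 157.871 → ⌈·⌉ = 158
j=3: r + 2k = 244.671 → ⌈·⌉ = 245
j=4: r + 3k = 331.471 → ⌈·⌉ = 332
j=5: r + 4k = 418.271 → ⌈·⌉ = 419
j=6: r + 5k = 505.071 → ⌈·⌉ = 506
j=7: r + 6k = 591.871 → ⌈·⌉ = 592
j=8: r + 7k = 678.671 → ⌈·⌉ = 679
j=9: r + 8k = 765.471 → ⌈·⌉ = 766
j=10: r + 9k = 852.271 → ⌈·⌉ = 853
j=11: r + 10k = 939.071 → ⌈·⌉ = 940
j=12: r + 11k = 1025.871 → ⌈·⌉ = 1026
j=13: r + 12k = 1112.671 → ⌈·⌉ = 1113
j=14: r + 13k = 1199.471 → ⌈·⌉ = 1200
j=15: r + 14k = 1286.271 → ⌈·⌉ = 1287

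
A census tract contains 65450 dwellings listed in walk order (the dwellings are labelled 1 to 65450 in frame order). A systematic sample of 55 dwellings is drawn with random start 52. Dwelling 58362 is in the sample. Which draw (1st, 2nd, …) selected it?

k = 65450/55 = 1190
position = (58362 − 52)/1190 + 1 = 58310/1190 + 1 = 49 + 1 = 50

50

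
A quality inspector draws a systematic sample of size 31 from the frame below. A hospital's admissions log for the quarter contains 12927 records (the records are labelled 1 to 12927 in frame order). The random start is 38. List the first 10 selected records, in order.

k = N/n = 12927/31 = 417
record 1: 38
record 2: 38 + 417 = 455
record 3: 455 + 417 = 872
record 4: 872 + 417 = 1289
record 5: 1289 + 417 = 1706
record 6: 1706 + 417 = 2123
record 7: 2123 + 417 = 2540
record 8: 2540 + 417 = 2957
record 9: 2957 + 417 = 3374
record 10: 3374 + 417 = 3791

38, 455, 872, 1289, 1706, 2123, 2540, 2957, 3374, 3791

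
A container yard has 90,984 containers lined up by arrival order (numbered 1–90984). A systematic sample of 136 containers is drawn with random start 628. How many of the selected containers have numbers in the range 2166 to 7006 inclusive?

k = 90984/136 = 669
First selection ≥ 2166: 628 + ⌈(2166−628)/669⌉·669 = 628 + 3×669 = 2635
Last selection ≤ 7006: 628 + ⌊(7006−628)/669⌋·669 = 628 + 9×669 = 6649
Count = 9 − 3 + 1 = 7

7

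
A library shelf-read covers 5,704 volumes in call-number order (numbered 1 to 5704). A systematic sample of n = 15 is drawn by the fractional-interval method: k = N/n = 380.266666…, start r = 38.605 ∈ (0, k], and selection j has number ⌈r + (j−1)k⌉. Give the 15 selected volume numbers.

j=1: r + 0k = 38.605 → ⌈·⌉ = 39
j=2: r + 1k = 418.871666… → ⌈·⌉ = 419
j=3: r + 2k = 799.138333… → ⌈·⌉ = 800
j=4: r + 3k = 1179.405 → ⌈·⌉ = 1180
j=5: r + 4k = 1559.671666… → ⌈·⌉ = 1560
j=6: r + 5k = 1939.938333… → ⌈·⌉ = 1940
j=7: r + 6k = 2320.205 → ⌈·⌉ = 2321
j=8: r + 7k = 2700.471666… → ⌈·⌉ = 2701
j=9: r + 8k = 3080.738333… → ⌈·⌉ = 3081
j=10: r + 9k = 3461.005 → ⌈·⌉ = 3462
j=11: r + 10k = 3841.271666… → ⌈·⌉ = 3842
j=12: r + 11k = 4221.538333… → ⌈·⌉ = 4222
j=13: r + 12k = 4601.805 → ⌈·⌉ = 4602
j=14: r + 13k = 4982.071666… → ⌈·⌉ = 4983
j=15: r + 14k = 5362.338333… → ⌈·⌉ = 5363

39, 419, 800, 1180, 1560, 1940, 2321, 2701, 3081, 3462, 3842, 4222, 4602, 4983, 5363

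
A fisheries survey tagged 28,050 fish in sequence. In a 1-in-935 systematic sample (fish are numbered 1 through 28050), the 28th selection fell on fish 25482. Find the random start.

237

k = 935
r = 25482 − (28−1)×935 = 25482 − 25245 = 237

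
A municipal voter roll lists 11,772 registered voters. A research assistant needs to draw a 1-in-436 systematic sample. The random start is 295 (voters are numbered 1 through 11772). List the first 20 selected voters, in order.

voter 1: 295
voter 2: 295 + 436 = 731
voter 3: 731 + 436 = 1167
voter 4: 1167 + 436 = 1603
voter 5: 1603 + 436 = 2039
voter 6: 2039 + 436 = 2475
voter 7: 2475 + 436 = 2911
voter 8: 2911 + 436 = 3347
voter 9: 3347 + 436 = 3783
voter 10: 3783 + 436 = 4219
voter 11: 4219 + 436 = 4655
voter 12: 4655 + 436 = 5091
voter 13: 5091 + 436 = 5527
voter 14: 5527 + 436 = 5963
voter 15: 5963 + 436 = 6399
voter 16: 6399 + 436 = 6835
voter 17: 6835 + 436 = 7271
voter 18: 7271 + 436 = 7707
voter 19: 7707 + 436 = 8143
voter 20: 8143 + 436 = 8579

295, 731, 1167, 1603, 2039, 2475, 2911, 3347, 3783, 4219, 4655, 5091, 5527, 5963, 6399, 6835, 7271, 7707, 8143, 8579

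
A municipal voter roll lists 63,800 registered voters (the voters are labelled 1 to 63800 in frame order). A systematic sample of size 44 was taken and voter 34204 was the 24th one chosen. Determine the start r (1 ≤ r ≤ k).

k = 63800/44 = 1450
r = 34204 − (24−1)×1450 = 34204 − 33350 = 854

854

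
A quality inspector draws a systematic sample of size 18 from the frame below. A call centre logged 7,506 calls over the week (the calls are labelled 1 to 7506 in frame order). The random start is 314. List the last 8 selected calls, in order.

4484, 4901, 5318, 5735, 6152, 6569, 6986, 7403

k = N/n = 7506/18 = 417
11th selection = 314 + 10×417 = 4484
12th: 4484 + 417 = 4901
13th: 4901 + 417 = 5318
14th: 5318 + 417 = 5735
15th: 5735 + 417 = 6152
16th: 6152 + 417 = 6569
17th: 6569 + 417 = 6986
18th: 6986 + 417 = 7403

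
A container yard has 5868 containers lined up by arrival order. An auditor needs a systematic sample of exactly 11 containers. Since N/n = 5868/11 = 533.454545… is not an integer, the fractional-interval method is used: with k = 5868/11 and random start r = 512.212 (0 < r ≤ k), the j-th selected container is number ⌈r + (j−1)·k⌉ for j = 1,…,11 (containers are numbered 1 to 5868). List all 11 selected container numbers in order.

j=1: r + 0k = 512.212 → ⌈·⌉ = 513
j=2: r + 1k = 1045.666545… → ⌈·⌉ = 1046
j=3: r + 2k = 1579.121090… → ⌈·⌉ = 1580
j=4: r + 3k = 2112.575636… → ⌈·⌉ = 2113
j=5: r + 4k = 2646.030181… → ⌈·⌉ = 2647
j=6: r + 5k = 3179.484727… → ⌈·⌉ = 3180
j=7: r + 6k = 3712.939272… → ⌈·⌉ = 3713
j=8: r + 7k = 4246.393818… → ⌈·⌉ = 4247
j=9: r + 8k = 4779.848363… → ⌈·⌉ = 4780
j=10: r + 9k = 5313.302909… → ⌈·⌉ = 5314
j=11: r + 10k = 5846.757454… → ⌈·⌉ = 5847

513, 1046, 1580, 2113, 2647, 3180, 3713, 4247, 4780, 5314, 5847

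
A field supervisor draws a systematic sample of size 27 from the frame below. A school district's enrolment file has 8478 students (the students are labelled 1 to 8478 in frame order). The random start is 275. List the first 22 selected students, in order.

k = N/n = 8478/27 = 314
student 1: 275
student 2: 275 + 314 = 589
student 3: 589 + 314 = 903
student 4: 903 + 314 = 1217
student 5: 1217 + 314 = 1531
student 6: 1531 + 314 = 1845
student 7: 1845 + 314 = 2159
student 8: 2159 + 314 = 2473
student 9: 2473 + 314 = 2787
student 10: 2787 + 314 = 3101
student 11: 3101 + 314 = 3415
student 12: 3415 + 314 = 3729
student 13: 3729 + 314 = 4043
student 14: 4043 + 314 = 4357
student 15: 4357 + 314 = 4671
student 16: 4671 + 314 = 4985
student 17: 4985 + 314 = 5299
student 18: 5299 + 314 = 5613
student 19: 5613 + 314 = 5927
student 20: 5927 + 314 = 6241
student 21: 6241 + 314 = 6555
student 22: 6555 + 314 = 6869

275, 589, 903, 1217, 1531, 1845, 2159, 2473, 2787, 3101, 3415, 3729, 4043, 4357, 4671, 4985, 5299, 5613, 5927, 6241, 6555, 6869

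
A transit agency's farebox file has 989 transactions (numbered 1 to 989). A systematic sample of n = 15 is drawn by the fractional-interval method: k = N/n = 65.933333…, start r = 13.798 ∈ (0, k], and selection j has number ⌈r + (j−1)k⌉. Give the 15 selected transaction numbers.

14, 80, 146, 212, 278, 344, 410, 476, 542, 608, 674, 740, 805, 871, 937

j=1: r + 0k = 13.798 → ⌈·⌉ = 14
j=2: r + 1k = 79.731333… → ⌈·⌉ = 80
j=3: r + 2k = 145.664666… → ⌈·⌉ = 146
j=4: r + 3k = 211.598 → ⌈·⌉ = 212
j=5: r + 4k = 277.531333… → ⌈·⌉ = 278
j=6: r + 5k = 343.464666… → ⌈·⌉ = 344
j=7: r + 6k = 409.398 → ⌈·⌉ = 410
j=8: r + 7k = 475.331333… → ⌈·⌉ = 476
j=9: r + 8k = 541.264666… → ⌈·⌉ = 542
j=10: r + 9k = 607.198 → ⌈·⌉ = 608
j=11: r + 10k = 673.131333… → ⌈·⌉ = 674
j=12: r + 11k = 739.064666… → ⌈·⌉ = 740
j=13: r + 12k = 804.998 → ⌈·⌉ = 805
j=14: r + 13k = 870.931333… → ⌈·⌉ = 871
j=15: r + 14k = 936.864666… → ⌈·⌉ = 937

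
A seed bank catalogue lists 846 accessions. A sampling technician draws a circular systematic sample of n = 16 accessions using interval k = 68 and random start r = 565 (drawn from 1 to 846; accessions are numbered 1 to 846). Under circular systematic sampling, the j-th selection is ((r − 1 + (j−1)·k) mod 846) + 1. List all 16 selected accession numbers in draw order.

565, 633, 701, 769, 837, 59, 127, 195, 263, 331, 399, 467, 535, 603, 671, 739

Selection 1: 565
Selection 2: 565 + 68 = 633
Selection 3: 633 + 68 = 701
Selection 4: 701 + 68 = 769
Selection 5: 769 + 68 = 837
Selection 6: 837 + 68 = 905 → 905 − 846 = 59
Selection 7: 59 + 68 = 127
Selection 8: 127 + 68 = 195
Selection 9: 195 + 68 = 263
Selection 10: 263 + 68 = 331
Selection 11: 331 + 68 = 399
Selection 12: 399 + 68 = 467
Selection 13: 467 + 68 = 535
Selection 14: 535 + 68 = 603
Selection 15: 603 + 68 = 671
Selection 16: 671 + 68 = 739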